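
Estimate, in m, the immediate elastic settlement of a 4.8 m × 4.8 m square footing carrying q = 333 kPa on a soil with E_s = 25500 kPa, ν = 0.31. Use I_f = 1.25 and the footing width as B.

S_e ≈ 0.0708 m

Immediate (elastic) settlement: S_e = q·B·(1−ν²)/E_s · I_f.
S_e = 333 × 4.8 × (1 − 0.31²) / 25500 × 1.25
    = 333 × 4.8 × 0.9039 / 25500 × 1.25
    = 0.07082 m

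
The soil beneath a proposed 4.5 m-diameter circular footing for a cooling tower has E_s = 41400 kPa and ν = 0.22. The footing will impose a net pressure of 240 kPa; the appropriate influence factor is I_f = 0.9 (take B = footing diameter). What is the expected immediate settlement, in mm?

S_e ≈ 22.3 mm

Immediate (elastic) settlement: S_e = q·B·(1−ν²)/E_s · I_f.
S_e = 240 × 4.5 × (1 − 0.22²) / 41400 × 0.9
    = 240 × 4.5 × 0.9516 / 41400 × 0.9
    = 0.02234 m = 22.34 mm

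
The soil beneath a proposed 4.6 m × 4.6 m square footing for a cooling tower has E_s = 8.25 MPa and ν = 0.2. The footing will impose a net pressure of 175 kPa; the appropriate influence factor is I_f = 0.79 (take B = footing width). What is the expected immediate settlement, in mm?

S_e ≈ 74 mm

Immediate (elastic) settlement: S_e = q·B·(1−ν²)/E_s · I_f.
E_s = 8.25 MPa = 8250 kPa.
S_e = 175 × 4.6 × (1 − 0.2²) / 8250 × 0.79
    = 175 × 4.6 × 0.96 / 8250 × 0.79
    = 0.074 m = 74 mm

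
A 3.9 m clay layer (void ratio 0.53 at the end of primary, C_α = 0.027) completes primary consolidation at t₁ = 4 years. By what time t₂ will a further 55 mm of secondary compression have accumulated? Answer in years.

t₂ ≈ 25.2 years

S_s = C_α·H/(1+e_p)·log₁₀(t₂/t₁) ⇒ log₁₀(t₂/t₁) = S_s·(1+e_p)/(C_α·H).
log₁₀(t₂/t₁) = 0.055 × (1+0.53) / (0.027×3.9) = 0.7991
t₂ = t₁ × 10^0.7991 = 4 × 6.297 = 25.19 years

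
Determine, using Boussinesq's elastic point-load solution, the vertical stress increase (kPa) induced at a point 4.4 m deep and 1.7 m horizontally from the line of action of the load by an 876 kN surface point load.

Δσ_z ≈ 15.3 kPa

Boussinesq vertical stress below a point load on an elastic half-space:
Δσ_z = 3P/(2πz²) · [1 + (r/z)²]^(−5/2)
r/z = 1.7/4.4 = 0.38636; [1+(r/z)²]^(−5/2) = 0.70622.
Δσ_z = 3×876/(2π×4.4²) × 0.70622 = 21.604 × 0.70622 = 15.26 kPa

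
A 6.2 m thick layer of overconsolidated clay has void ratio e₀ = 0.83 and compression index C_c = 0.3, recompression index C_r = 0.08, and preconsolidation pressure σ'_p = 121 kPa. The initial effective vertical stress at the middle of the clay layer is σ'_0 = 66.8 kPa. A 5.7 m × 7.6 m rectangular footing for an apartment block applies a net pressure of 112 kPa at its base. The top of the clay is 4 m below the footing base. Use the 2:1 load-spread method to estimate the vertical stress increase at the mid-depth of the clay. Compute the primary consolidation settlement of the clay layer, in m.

S_c ≈ 0.0384 m

Mid-depth of clay below the footing base: z = 4 + 6.2/2 = 7.1 m.
Stress increase at mid-clay by the 2:1 spreading method:
Δσ = qBL/((B+z)(L+z)) = 112×5.7×7.6/((5.7+7.1)(7.6+7.1)) = 25.786 kPa
Final effective stress: σ'_f = 66.8 + 25.786 = 92.586 kPa.
σ'_f = 92.586 ≤ σ'_p = 121 kPa, so the clay remains overconsolidated and only the recompression index applies:
S_c = C_r·H/(1+e₀)·log₁₀(σ'_f/σ'_0) = 0.08×6.2/1.83×log₁₀(92.586/66.8)
    = 0.27104 × 0.14177 = 0.03843 m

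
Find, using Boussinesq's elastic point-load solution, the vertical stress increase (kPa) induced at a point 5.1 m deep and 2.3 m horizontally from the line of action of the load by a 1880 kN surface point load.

Δσ_z ≈ 21.7 kPa

Boussinesq vertical stress below a point load on an elastic half-space:
Δσ_z = 3P/(2πz²) · [1 + (r/z)²]^(−5/2)
r/z = 2.3/5.1 = 0.45098; [1+(r/z)²]^(−5/2) = 0.62949.
Δσ_z = 3×1880/(2π×5.1²) × 0.62949 = 34.511 × 0.62949 = 21.72 kPa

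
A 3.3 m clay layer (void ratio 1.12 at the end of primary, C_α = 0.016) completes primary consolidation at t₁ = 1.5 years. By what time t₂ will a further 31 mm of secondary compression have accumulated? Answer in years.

t₂ ≈ 26.4 years

S_s = C_α·H/(1+e_p)·log₁₀(t₂/t₁) ⇒ log₁₀(t₂/t₁) = S_s·(1+e_p)/(C_α·H).
log₁₀(t₂/t₁) = 0.031 × (1+1.12) / (0.016×3.3) = 1.245
t₂ = t₁ × 10^1.245 = 1.5 × 17.57 = 26.35 years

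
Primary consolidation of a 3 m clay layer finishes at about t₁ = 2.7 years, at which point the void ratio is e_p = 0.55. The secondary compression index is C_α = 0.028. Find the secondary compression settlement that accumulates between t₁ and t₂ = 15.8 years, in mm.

S_s ≈ 41.6 mm

Secondary compression: S_s = C_α·H/(1+e_p)·log₁₀(t₂/t₁)
S_s = 0.028×3/(1+0.55)×log₁₀(15.8/2.7)
    = 0.05419 × 0.7673 = 0.04158 m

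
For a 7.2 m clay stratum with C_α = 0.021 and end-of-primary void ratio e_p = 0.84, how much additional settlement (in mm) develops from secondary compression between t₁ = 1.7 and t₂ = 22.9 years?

S_s ≈ 92.8 mm

Secondary compression: S_s = C_α·H/(1+e_p)·log₁₀(t₂/t₁)
S_s = 0.021×7.2/(1+0.84)×log₁₀(22.9/1.7)
    = 0.08217 × 1.129 = 0.09281 m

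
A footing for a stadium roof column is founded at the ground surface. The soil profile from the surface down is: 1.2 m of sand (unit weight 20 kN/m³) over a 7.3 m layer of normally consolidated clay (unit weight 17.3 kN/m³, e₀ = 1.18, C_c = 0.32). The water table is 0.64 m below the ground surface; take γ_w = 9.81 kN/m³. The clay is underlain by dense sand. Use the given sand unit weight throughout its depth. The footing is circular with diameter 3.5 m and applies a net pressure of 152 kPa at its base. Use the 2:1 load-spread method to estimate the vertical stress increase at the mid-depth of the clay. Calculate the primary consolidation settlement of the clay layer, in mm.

Mid-depth of clay below the ground surface: z = 1.2 + 7.3/2 = 4.85 m.
Total vertical stress at mid-clay: σ_v = 20×1.2 + 17.3×3.65 = 87.145 kPa.
Pore pressure: u = 9.81×(4.85 − 0.64) = 41.3 kPa.
Initial effective stress: σ'_0 = σ_v − u = 87.145 − 41.3 = 45.845 kPa.
Stress increase at mid-clay by the 2:1 spreading method:
Δσ ≈ qD²/(D+z)² = 152×3.5²/(3.5+4.85)² = 26.706 kPa
Final effective stress: σ'_f = σ'_0 + Δσ = 45.845 + 26.706 = 72.551 kPa.
Normally consolidated clay, so the full stress increment lies on the virgin compression line:
S_c = C_c·H/(1+e₀)·log₁₀(σ'_f/σ'_0) = 0.32×7.3/(1+1.18)×log₁₀(72.551/45.845)
    = 1.0716 × 0.19935 = 0.2136 m

S_c ≈ 214 mm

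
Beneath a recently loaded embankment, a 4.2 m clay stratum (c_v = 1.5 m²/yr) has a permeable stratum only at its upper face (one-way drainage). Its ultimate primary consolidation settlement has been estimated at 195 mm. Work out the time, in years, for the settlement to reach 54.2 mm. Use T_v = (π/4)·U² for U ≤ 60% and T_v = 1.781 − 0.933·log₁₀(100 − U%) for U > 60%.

t ≈ 0.714 years

Drainage path length: H_d = H = 4.2 m (single drainage).
U = S(t)/S_ult = 54.2/195 = 0.2779.
U ≤ 60%: T_v = (π/4)·U² = (π/4)×0.27795² = 0.060676.
t = T_v·H_d²/c_v = 0.060676×4.2²/1.5 = 0.7135 years.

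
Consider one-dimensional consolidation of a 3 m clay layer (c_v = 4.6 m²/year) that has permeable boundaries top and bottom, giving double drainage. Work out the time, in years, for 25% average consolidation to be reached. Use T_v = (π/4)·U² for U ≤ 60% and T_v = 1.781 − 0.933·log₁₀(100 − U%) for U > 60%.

t ≈ 0.024 years

Drainage path length: H_d = H/2 = 1.5 m (double drainage).
U ≤ 60%: T_v = (π/4)·U² = (π/4)×0.25² = 0.049087.
t = T_v·H_d²/c_v = 0.049087×1.5²/4.6 = 0.02401 years.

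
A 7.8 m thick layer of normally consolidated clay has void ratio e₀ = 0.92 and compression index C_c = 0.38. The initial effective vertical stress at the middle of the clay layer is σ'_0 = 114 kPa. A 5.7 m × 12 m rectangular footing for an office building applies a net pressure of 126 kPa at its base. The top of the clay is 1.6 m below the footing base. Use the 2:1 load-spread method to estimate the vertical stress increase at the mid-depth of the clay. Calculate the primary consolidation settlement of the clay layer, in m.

S_c ≈ 0.219 m

Mid-depth of clay below the footing base: z = 1.6 + 7.8/2 = 5.5 m.
Stress increase at mid-clay by the 2:1 spreading method:
Δσ = qBL/((B+z)(L+z)) = 126×5.7×12/((5.7+5.5)(12+5.5)) = 43.971 kPa
Final effective stress: σ'_f = σ'_0 + Δσ = 114 + 43.971 = 157.97 kPa.
Normally consolidated clay, so the full stress increment lies on the virgin compression line:
S_c = C_c·H/(1+e₀)·log₁₀(σ'_f/σ'_0) = 0.38×7.8/(1+0.92)×log₁₀(157.97/114)
    = 1.5437 × 0.14167 = 0.2187 m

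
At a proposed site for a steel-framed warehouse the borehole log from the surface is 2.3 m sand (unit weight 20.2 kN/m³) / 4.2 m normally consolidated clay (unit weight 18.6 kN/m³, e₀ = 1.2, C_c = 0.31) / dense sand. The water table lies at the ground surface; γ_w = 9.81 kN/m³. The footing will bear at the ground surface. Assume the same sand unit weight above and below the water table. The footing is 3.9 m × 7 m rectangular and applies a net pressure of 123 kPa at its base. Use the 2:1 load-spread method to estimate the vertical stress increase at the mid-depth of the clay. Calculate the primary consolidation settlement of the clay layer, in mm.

S_c ≈ 156 mm

Mid-depth of clay below the ground surface: z = 2.3 + 4.2/2 = 4.4 m.
Total vertical stress at mid-clay: σ_v = 20.2×2.3 + 18.6×2.1 = 85.52 kPa.
Pore pressure: u = 9.81×(4.4 − 0) = 43.164 kPa.
Initial effective stress: σ'_0 = σ_v − u = 85.52 − 43.164 = 42.356 kPa.
Stress increase at mid-clay by the 2:1 spreading method:
Δσ = qBL/((B+z)(L+z)) = 123×3.9×7/((3.9+4.4)(7+4.4)) = 35.488 kPa
Final effective stress: σ'_f = σ'_0 + Δσ = 42.356 + 35.488 = 77.844 kPa.
Normally consolidated clay, so the full stress increment lies on the virgin compression line:
S_c = C_c·H/(1+e₀)·log₁₀(σ'_f/σ'_0) = 0.31×4.2/(1+1.2)×log₁₀(77.844/42.356)
    = 0.59182 × 0.26431 = 0.1564 m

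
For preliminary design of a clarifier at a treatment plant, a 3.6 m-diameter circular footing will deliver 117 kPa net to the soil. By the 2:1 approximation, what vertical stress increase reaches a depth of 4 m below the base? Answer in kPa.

By the 2:1 method the load spreads at 1 horizontal : 2 vertical, so at depth z the loaded area has grown by z in each plan dimension:
Δσ ≈ qD²/(D+z)² = 117×3.6²/(3.6+4)² = 26.252 kPa

Δσ_z ≈ 26.3 kPa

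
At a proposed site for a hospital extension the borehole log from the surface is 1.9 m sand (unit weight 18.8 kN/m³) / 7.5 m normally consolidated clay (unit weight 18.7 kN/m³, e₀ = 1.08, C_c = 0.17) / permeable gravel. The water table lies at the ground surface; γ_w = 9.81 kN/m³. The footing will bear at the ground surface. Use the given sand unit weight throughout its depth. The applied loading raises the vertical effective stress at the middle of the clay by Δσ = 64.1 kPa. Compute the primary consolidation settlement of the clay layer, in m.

S_c ≈ 0.218 m

Mid-depth of clay below the ground surface: z = 1.9 + 7.5/2 = 5.65 m.
Total vertical stress at mid-clay: σ_v = 18.8×1.9 + 18.7×3.75 = 105.84 kPa.
Pore pressure: u = 9.81×(5.65 − 0) = 55.427 kPa.
Initial effective stress: σ'_0 = σ_v − u = 105.84 − 55.427 = 50.413 kPa.
Final effective stress: σ'_f = σ'_0 + Δσ = 50.413 + 64.1 = 114.51 kPa.
Normally consolidated clay, so the full stress increment lies on the virgin compression line:
S_c = C_c·H/(1+e₀)·log₁₀(σ'_f/σ'_0) = 0.17×7.5/(1+1.08)×log₁₀(114.51/50.413)
    = 0.61298 × 0.3563 = 0.2184 m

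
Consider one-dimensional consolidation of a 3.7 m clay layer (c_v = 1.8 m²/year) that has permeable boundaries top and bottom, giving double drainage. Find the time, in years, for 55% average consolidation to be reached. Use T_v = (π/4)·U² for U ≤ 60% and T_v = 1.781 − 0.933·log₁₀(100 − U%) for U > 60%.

Drainage path length: H_d = H/2 = 1.85 m (double drainage).
U ≤ 60%: T_v = (π/4)·U² = (π/4)×0.55² = 0.23758.
t = T_v·H_d²/c_v = 0.23758×1.85²/1.8 = 0.4517 years.

t ≈ 0.452 years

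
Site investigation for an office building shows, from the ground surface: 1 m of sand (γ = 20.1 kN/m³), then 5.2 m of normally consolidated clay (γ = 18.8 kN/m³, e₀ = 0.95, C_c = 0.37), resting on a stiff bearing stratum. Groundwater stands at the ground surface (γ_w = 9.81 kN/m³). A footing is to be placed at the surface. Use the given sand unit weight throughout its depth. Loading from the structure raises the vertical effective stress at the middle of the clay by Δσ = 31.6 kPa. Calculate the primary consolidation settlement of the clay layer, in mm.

S_c ≈ 284 mm

Mid-depth of clay below the ground surface: z = 1 + 5.2/2 = 3.6 m.
Total vertical stress at mid-clay: σ_v = 20.1×1 + 18.8×2.6 = 68.98 kPa.
Pore pressure: u = 9.81×(3.6 − 0) = 35.316 kPa.
Initial effective stress: σ'_0 = σ_v − u = 68.98 − 35.316 = 33.664 kPa.
Final effective stress: σ'_f = σ'_0 + Δσ = 33.664 + 31.6 = 65.264 kPa.
Normally consolidated clay, so the full stress increment lies on the virgin compression line:
S_c = C_c·H/(1+e₀)·log₁₀(σ'_f/σ'_0) = 0.37×5.2/(1+0.95)×log₁₀(65.264/33.664)
    = 0.98667 × 0.28751 = 0.2837 m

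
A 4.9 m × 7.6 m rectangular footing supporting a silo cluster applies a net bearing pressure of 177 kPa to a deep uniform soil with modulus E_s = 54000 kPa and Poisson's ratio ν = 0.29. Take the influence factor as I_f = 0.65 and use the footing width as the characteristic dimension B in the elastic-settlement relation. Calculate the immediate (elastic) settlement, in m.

Immediate (elastic) settlement: S_e = q·B·(1−ν²)/E_s · I_f.
S_e = 177 × 4.9 × (1 − 0.29²) / 54000 × 0.65
    = 177 × 4.9 × 0.9159 / 54000 × 0.65
    = 0.009562 m

S_e ≈ 0.00956 m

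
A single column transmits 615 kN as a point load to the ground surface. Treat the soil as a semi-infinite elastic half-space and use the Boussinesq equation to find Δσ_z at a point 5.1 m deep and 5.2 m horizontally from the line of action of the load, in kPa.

Δσ_z ≈ 1.9 kPa

Boussinesq vertical stress below a point load on an elastic half-space:
Δσ_z = 3P/(2πz²) · [1 + (r/z)²]^(−5/2)
r/z = 5.2/5.1 = 1.0196; [1+(r/z)²]^(−5/2) = 0.16832.
Δσ_z = 3×615/(2π×5.1²) × 0.16832 = 11.29 × 0.16832 = 1.9 kPa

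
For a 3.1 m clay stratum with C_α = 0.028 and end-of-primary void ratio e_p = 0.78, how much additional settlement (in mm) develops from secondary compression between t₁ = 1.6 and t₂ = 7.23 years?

S_s ≈ 31.9 mm

Secondary compression: S_s = C_α·H/(1+e_p)·log₁₀(t₂/t₁)
S_s = 0.028×3.1/(1+0.78)×log₁₀(7.23/1.6)
    = 0.04876 × 0.655 = 0.03194 m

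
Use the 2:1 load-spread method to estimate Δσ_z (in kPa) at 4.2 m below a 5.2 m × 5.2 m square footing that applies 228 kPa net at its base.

By the 2:1 method the load spreads at 1 horizontal : 2 vertical, so at depth z the loaded area has grown by z in each plan dimension:
Δσ = qBL/((B+z)(L+z)) = 228×5.2×5.2/((5.2+4.2)(5.2+4.2)) = 69.773 kPa

Δσ_z ≈ 69.8 kPa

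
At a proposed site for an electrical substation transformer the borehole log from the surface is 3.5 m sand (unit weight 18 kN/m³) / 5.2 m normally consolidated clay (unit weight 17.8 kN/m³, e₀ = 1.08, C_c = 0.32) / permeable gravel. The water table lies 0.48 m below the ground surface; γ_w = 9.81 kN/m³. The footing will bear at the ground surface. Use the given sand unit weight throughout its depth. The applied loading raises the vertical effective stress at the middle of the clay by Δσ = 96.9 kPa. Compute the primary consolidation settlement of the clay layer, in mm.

S_c ≈ 356 mm

Mid-depth of clay below the ground surface: z = 3.5 + 5.2/2 = 6.1 m.
Total vertical stress at mid-clay: σ_v = 18×3.5 + 17.8×2.6 = 109.28 kPa.
Pore pressure: u = 9.81×(6.1 − 0.48) = 55.132 kPa.
Initial effective stress: σ'_0 = σ_v − u = 109.28 − 55.132 = 54.148 kPa.
Final effective stress: σ'_f = σ'_0 + Δσ = 54.148 + 96.9 = 151.05 kPa.
Normally consolidated clay, so the full stress increment lies on the virgin compression line:
S_c = C_c·H/(1+e₀)·log₁₀(σ'_f/σ'_0) = 0.32×5.2/(1+1.08)×log₁₀(151.05/54.148)
    = 0.8 × 0.44554 = 0.3564 m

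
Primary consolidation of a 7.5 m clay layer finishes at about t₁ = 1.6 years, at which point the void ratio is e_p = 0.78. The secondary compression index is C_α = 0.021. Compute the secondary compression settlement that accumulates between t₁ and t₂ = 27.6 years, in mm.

S_s ≈ 109 mm

Secondary compression: S_s = C_α·H/(1+e_p)·log₁₀(t₂/t₁)
S_s = 0.021×7.5/(1+0.78)×log₁₀(27.6/1.6)
    = 0.08848 × 1.237 = 0.1094 m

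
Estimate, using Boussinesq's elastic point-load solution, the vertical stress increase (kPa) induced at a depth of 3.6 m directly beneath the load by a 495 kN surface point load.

Δσ_z ≈ 18.2 kPa

Boussinesq vertical stress below a point load on an elastic half-space:
Δσ_z = 3P/(2πz²) · [1 + (r/z)²]^(−5/2)
r/z = 0/3.6 = 0; [1+(r/z)²]^(−5/2) = 1.
Δσ_z = 3×495/(2π×3.6²) × 1 = 18.237 × 1 = 18.24 kPa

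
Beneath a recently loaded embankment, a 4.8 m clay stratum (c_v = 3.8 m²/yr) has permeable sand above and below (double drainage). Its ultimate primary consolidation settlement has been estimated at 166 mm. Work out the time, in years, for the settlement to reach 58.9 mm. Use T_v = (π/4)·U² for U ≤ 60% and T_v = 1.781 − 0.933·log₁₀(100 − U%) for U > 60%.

Drainage path length: H_d = H/2 = 2.4 m (double drainage).
U = S(t)/S_ult = 58.9/166 = 0.3548.
U ≤ 60%: T_v = (π/4)·U² = (π/4)×0.35482² = 0.098879.
t = T_v·H_d²/c_v = 0.098879×2.4²/3.8 = 0.1499 years.

t ≈ 0.15 years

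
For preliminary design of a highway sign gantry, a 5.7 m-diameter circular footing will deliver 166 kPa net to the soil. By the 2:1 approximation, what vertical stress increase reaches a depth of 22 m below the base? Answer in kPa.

Δσ_z ≈ 7.03 kPa

By the 2:1 method the load spreads at 1 horizontal : 2 vertical, so at depth z the loaded area has grown by z in each plan dimension:
Δσ ≈ qD²/(D+z)² = 166×5.7²/(5.7+22)² = 7.0291 kPa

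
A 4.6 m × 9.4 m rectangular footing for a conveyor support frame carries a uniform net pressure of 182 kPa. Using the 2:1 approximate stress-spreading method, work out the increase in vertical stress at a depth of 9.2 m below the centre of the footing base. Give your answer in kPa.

By the 2:1 method the load spreads at 1 horizontal : 2 vertical, so at depth z the loaded area has grown by z in each plan dimension:
Δσ = qBL/((B+z)(L+z)) = 182×4.6×9.4/((4.6+9.2)(9.4+9.2)) = 30.659 kPa

Δσ_z ≈ 30.7 kPa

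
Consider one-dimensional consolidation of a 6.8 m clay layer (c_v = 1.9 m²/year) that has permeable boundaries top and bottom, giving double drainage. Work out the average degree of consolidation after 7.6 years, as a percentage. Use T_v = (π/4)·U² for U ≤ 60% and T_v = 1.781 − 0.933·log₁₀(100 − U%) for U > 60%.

U ≈ 96.3 %

Drainage path length: H_d = H/2 = 3.4 m (double drainage).
T_v = c_v·t/H_d² = 1.9×7.6/3.4² = 1.2491.
T_v = 1.2491 corresponds to the U > 60% branch:
U = 1 − 10^((1.781 − T_v)/0.933)/100 = 0.9628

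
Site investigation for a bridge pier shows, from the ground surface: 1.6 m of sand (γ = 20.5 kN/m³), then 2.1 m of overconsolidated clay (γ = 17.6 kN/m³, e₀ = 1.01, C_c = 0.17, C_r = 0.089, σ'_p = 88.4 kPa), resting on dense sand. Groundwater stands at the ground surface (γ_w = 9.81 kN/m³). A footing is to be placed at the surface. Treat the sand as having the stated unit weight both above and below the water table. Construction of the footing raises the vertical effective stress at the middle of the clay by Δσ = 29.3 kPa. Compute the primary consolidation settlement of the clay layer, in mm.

S_c ≈ 31.1 mm

Mid-depth of clay below the ground surface: z = 1.6 + 2.1/2 = 2.65 m.
Total vertical stress at mid-clay: σ_v = 20.5×1.6 + 17.6×1.05 = 51.28 kPa.
Pore pressure: u = 9.81×(2.65 − 0) = 25.997 kPa.
Initial effective stress: σ'_0 = σ_v − u = 51.28 − 25.997 = 25.283 kPa.
Final effective stress: σ'_f = 25.283 + 29.3 = 54.583 kPa.
σ'_f = 54.583 ≤ σ'_p = 88.4 kPa, so the clay remains overconsolidated and only the recompression index applies:
S_c = C_r·H/(1+e₀)·log₁₀(σ'_f/σ'_0) = 0.089×2.1/2.01×log₁₀(54.583/25.283)
    = 0.092987 × 0.33423 = 0.03108 m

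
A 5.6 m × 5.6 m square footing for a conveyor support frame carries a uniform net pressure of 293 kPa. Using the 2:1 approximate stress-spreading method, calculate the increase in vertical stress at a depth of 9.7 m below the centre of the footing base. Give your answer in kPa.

By the 2:1 method the load spreads at 1 horizontal : 2 vertical, so at depth z the loaded area has grown by z in each plan dimension:
Δσ = qBL/((B+z)(L+z)) = 293×5.6×5.6/((5.6+9.7)(5.6+9.7)) = 39.252 kPa

Δσ_z ≈ 39.3 kPa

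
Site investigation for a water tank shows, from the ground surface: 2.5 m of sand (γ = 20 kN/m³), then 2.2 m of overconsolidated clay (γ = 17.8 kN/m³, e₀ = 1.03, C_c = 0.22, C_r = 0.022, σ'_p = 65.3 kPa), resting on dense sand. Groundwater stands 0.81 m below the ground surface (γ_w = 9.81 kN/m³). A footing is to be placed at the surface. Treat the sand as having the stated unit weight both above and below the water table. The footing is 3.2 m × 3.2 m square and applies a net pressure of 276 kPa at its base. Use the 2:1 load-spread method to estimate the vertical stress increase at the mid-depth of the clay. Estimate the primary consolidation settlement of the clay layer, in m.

Mid-depth of clay below the ground surface: z = 2.5 + 2.2/2 = 3.6 m.
Total vertical stress at mid-clay: σ_v = 20×2.5 + 17.8×1.1 = 69.58 kPa.
Pore pressure: u = 9.81×(3.6 − 0.81) = 27.37 kPa.
Initial effective stress: σ'_0 = σ_v − u = 69.58 − 27.37 = 42.21 kPa.
Stress increase at mid-clay by the 2:1 spreading method:
Δσ = qBL/((B+z)(L+z)) = 276×3.2×3.2/((3.2+3.6)(3.2+3.6)) = 61.121 kPa
Final effective stress: σ'_f = 42.21 + 61.121 = 103.33 kPa.
σ'_f = 103.33 > σ'_p = 65.3 kPa, so the stress path crosses the preconsolidation pressure — recompression up to σ'_p, then virgin compression beyond:
S_c = H/(1+e₀)·[C_r·log₁₀(σ'_p/σ'_0) + C_c·log₁₀(σ'_f/σ'_p)]
    = 2.2/2.03 × [0.022×log₁₀(65.3/42.21) + 0.22×log₁₀(103.33/65.3)]
    = 1.0837 × [0.004169 + 0.043849] = 0.05204 m

S_c ≈ 0.052 m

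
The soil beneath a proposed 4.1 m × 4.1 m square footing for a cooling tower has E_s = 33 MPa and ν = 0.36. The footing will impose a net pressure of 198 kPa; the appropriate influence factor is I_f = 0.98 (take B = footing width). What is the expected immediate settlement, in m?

S_e ≈ 0.021 m

Immediate (elastic) settlement: S_e = q·B·(1−ν²)/E_s · I_f.
E_s = 33 MPa = 33000 kPa.
S_e = 198 × 4.1 × (1 − 0.36²) / 33000 × 0.98
    = 198 × 4.1 × 0.8704 / 33000 × 0.98
    = 0.02098 m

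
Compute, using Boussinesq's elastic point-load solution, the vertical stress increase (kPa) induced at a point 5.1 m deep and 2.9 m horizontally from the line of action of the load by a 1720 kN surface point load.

Boussinesq vertical stress below a point load on an elastic half-space:
Δσ_z = 3P/(2πz²) · [1 + (r/z)²]^(−5/2)
r/z = 2.9/5.1 = 0.56863; [1+(r/z)²]^(−5/2) = 0.49639.
Δσ_z = 3×1720/(2π×5.1²) × 0.49639 = 31.574 × 0.49639 = 15.67 kPa

Δσ_z ≈ 15.7 kPa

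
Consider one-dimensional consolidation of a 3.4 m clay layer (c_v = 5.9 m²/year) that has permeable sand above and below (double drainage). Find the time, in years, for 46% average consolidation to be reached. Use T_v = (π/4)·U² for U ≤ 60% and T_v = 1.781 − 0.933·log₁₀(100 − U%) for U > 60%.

Drainage path length: H_d = H/2 = 1.7 m (double drainage).
U ≤ 60%: T_v = (π/4)·U² = (π/4)×0.46² = 0.16619.
t = T_v·H_d²/c_v = 0.16619×1.7²/5.9 = 0.0814 years.

t ≈ 0.0814 years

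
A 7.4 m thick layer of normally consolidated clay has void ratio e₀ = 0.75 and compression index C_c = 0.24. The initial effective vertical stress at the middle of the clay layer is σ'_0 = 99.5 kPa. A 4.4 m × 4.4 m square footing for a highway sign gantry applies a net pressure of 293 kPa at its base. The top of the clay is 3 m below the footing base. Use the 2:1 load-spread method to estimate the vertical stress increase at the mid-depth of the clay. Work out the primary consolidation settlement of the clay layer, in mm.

S_c ≈ 168 mm

Mid-depth of clay below the footing base: z = 3 + 7.4/2 = 6.7 m.
Stress increase at mid-clay by the 2:1 spreading method:
Δσ = qBL/((B+z)(L+z)) = 293×4.4×4.4/((4.4+6.7)(4.4+6.7)) = 46.039 kPa
Final effective stress: σ'_f = σ'_0 + Δσ = 99.5 + 46.039 = 145.54 kPa.
Normally consolidated clay, so the full stress increment lies on the virgin compression line:
S_c = C_c·H/(1+e₀)·log₁₀(σ'_f/σ'_0) = 0.24×7.4/(1+0.75)×log₁₀(145.54/99.5)
    = 1.0149 × 0.16516 = 0.1676 m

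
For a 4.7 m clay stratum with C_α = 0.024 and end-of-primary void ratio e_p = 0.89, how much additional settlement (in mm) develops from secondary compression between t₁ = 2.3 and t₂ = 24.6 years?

S_s ≈ 61.4 mm

Secondary compression: S_s = C_α·H/(1+e_p)·log₁₀(t₂/t₁)
S_s = 0.024×4.7/(1+0.89)×log₁₀(24.6/2.3)
    = 0.05968 × 1.029 = 0.06143 m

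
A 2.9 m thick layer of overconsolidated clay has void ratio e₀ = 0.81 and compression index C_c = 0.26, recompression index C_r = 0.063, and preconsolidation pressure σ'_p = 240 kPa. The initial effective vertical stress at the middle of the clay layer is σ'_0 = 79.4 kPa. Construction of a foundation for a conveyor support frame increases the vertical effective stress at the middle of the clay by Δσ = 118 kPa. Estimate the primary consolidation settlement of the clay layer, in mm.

Final effective stress: σ'_f = 79.4 + 118 = 197.4 kPa.
σ'_f = 197.4 ≤ σ'_p = 240 kPa, so the clay remains overconsolidated and only the recompression index applies:
S_c = C_r·H/(1+e₀)·log₁₀(σ'_f/σ'_0) = 0.063×2.9/1.81×log₁₀(197.4/79.4)
    = 0.10094 × 0.39553 = 0.03992 m

S_c ≈ 39.9 mm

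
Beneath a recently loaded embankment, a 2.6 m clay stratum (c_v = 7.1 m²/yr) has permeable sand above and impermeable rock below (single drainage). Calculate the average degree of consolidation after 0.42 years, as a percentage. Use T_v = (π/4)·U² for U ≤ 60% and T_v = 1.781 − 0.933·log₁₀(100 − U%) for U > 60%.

Drainage path length: H_d = H = 2.6 m (single drainage).
T_v = c_v·t/H_d² = 7.1×0.42/2.6² = 0.44112.
T_v = 0.44112 corresponds to the U > 60% branch:
U = 1 − 10^((1.781 − T_v)/0.933)/100 = 0.727

U ≈ 72.7 %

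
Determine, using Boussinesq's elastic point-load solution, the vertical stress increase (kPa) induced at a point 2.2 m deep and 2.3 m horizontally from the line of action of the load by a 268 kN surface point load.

Δσ_z ≈ 4.17 kPa

Boussinesq vertical stress below a point load on an elastic half-space:
Δσ_z = 3P/(2πz²) · [1 + (r/z)²]^(−5/2)
r/z = 2.3/2.2 = 1.0455; [1+(r/z)²]^(−5/2) = 0.15779.
Δσ_z = 3×268/(2π×2.2²) × 0.15779 = 26.438 × 0.15779 = 4.172 kPa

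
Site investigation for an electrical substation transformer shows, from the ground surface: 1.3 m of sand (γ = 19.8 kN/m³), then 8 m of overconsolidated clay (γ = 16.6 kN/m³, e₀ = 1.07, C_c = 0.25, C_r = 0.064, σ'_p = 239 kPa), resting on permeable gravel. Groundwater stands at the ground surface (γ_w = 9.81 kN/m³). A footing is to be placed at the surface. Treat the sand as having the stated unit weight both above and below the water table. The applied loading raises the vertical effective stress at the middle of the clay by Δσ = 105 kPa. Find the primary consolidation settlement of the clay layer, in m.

S_c ≈ 0.138 m

Mid-depth of clay below the ground surface: z = 1.3 + 8/2 = 5.3 m.
Total vertical stress at mid-clay: σ_v = 19.8×1.3 + 16.6×4 = 92.14 kPa.
Pore pressure: u = 9.81×(5.3 − 0) = 51.993 kPa.
Initial effective stress: σ'_0 = σ_v − u = 92.14 − 51.993 = 40.147 kPa.
Final effective stress: σ'_f = 40.147 + 105 = 145.15 kPa.
σ'_f = 145.15 ≤ σ'_p = 239 kPa, so the clay remains overconsolidated and only the recompression index applies:
S_c = C_r·H/(1+e₀)·log₁₀(σ'_f/σ'_0) = 0.064×8/2.07×log₁₀(145.15/40.147)
    = 0.24734 × 0.55816 = 0.1381 m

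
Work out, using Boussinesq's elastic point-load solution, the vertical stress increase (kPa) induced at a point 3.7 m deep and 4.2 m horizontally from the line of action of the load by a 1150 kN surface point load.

Δσ_z ≈ 5.06 kPa

Boussinesq vertical stress below a point load on an elastic half-space:
Δσ_z = 3P/(2πz²) · [1 + (r/z)²]^(−5/2)
r/z = 4.2/3.7 = 1.1351; [1+(r/z)²]^(−5/2) = 0.12621.
Δσ_z = 3×1150/(2π×3.7²) × 0.12621 = 40.108 × 0.12621 = 5.062 kPa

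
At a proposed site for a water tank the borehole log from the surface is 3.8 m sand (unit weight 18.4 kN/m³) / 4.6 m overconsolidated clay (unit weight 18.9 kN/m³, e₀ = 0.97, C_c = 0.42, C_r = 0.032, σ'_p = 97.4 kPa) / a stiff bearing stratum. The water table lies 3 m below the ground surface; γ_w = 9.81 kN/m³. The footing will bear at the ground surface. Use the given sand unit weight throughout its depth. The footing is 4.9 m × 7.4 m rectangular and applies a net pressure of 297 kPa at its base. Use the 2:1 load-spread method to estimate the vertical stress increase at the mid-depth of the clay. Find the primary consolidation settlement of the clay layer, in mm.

S_c ≈ 204 mm

Mid-depth of clay below the ground surface: z = 3.8 + 4.6/2 = 6.1 m.
Total vertical stress at mid-clay: σ_v = 18.4×3.8 + 18.9×2.3 = 113.39 kPa.
Pore pressure: u = 9.81×(6.1 − 3) = 30.411 kPa.
Initial effective stress: σ'_0 = σ_v − u = 113.39 − 30.411 = 82.979 kPa.
Stress increase at mid-clay by the 2:1 spreading method:
Δσ = qBL/((B+z)(L+z)) = 297×4.9×7.4/((4.9+6.1)(7.4+6.1)) = 72.52 kPa
Final effective stress: σ'_f = 82.979 + 72.52 = 155.5 kPa.
σ'_f = 155.5 > σ'_p = 97.4 kPa, so the stress path crosses the preconsolidation pressure — recompression up to σ'_p, then virgin compression beyond:
S_c = H/(1+e₀)·[C_r·log₁₀(σ'_p/σ'_0) + C_c·log₁₀(σ'_f/σ'_p)]
    = 4.6/1.97 × [0.032×log₁₀(97.4/82.979) + 0.42×log₁₀(155.5/97.4)]
    = 2.335 × [0.0022269 + 0.085332] = 0.2045 m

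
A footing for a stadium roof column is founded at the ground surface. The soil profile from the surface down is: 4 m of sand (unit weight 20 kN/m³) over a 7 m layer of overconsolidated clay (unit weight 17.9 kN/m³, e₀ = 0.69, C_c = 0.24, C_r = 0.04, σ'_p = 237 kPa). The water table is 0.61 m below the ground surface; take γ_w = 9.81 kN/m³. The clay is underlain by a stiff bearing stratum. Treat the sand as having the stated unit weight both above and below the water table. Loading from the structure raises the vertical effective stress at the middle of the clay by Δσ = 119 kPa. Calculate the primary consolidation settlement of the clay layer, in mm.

S_c ≈ 68.3 mm

Mid-depth of clay below the ground surface: z = 4 + 7/2 = 7.5 m.
Total vertical stress at mid-clay: σ_v = 20×4 + 17.9×3.5 = 142.65 kPa.
Pore pressure: u = 9.81×(7.5 − 0.61) = 67.591 kPa.
Initial effective stress: σ'_0 = σ_v − u = 142.65 − 67.591 = 75.059 kPa.
Final effective stress: σ'_f = 75.059 + 119 = 194.06 kPa.
σ'_f = 194.06 ≤ σ'_p = 237 kPa, so the clay remains overconsolidated and only the recompression index applies:
S_c = C_r·H/(1+e₀)·log₁₀(σ'_f/σ'_0) = 0.04×7/1.69×log₁₀(194.06/75.059)
    = 0.16568 × 0.41253 = 0.06835 m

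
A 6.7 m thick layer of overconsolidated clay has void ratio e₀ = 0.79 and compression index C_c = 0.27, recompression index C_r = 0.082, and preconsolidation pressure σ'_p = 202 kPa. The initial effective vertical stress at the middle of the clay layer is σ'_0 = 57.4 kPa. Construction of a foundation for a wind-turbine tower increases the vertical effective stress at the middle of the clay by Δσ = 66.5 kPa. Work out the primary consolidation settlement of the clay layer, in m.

S_c ≈ 0.103 m

Final effective stress: σ'_f = 57.4 + 66.5 = 123.9 kPa.
σ'_f = 123.9 ≤ σ'_p = 202 kPa, so the clay remains overconsolidated and only the recompression index applies:
S_c = C_r·H/(1+e₀)·log₁₀(σ'_f/σ'_0) = 0.082×6.7/1.79×log₁₀(123.9/57.4)
    = 0.30693 × 0.33416 = 0.1026 m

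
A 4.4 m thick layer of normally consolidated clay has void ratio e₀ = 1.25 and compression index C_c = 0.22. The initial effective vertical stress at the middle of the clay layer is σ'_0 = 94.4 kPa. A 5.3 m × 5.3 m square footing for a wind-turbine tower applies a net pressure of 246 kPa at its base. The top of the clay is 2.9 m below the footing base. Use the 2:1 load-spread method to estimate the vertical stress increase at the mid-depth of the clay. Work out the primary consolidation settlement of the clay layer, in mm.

S_c ≈ 96.6 mm

Mid-depth of clay below the footing base: z = 2.9 + 4.4/2 = 5.1 m.
Stress increase at mid-clay by the 2:1 spreading method:
Δσ = qBL/((B+z)(L+z)) = 246×5.3×5.3/((5.3+5.1)(5.3+5.1)) = 63.888 kPa
Final effective stress: σ'_f = σ'_0 + Δσ = 94.4 + 63.888 = 158.29 kPa.
Normally consolidated clay, so the full stress increment lies on the virgin compression line:
S_c = C_c·H/(1+e₀)·log₁₀(σ'_f/σ'_0) = 0.22×4.4/(1+1.25)×log₁₀(158.29/94.4)
    = 0.43022 × 0.22448 = 0.09658 m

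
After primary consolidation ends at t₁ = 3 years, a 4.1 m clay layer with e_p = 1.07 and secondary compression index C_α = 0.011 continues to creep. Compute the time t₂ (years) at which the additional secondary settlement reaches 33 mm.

t₂ ≈ 98.1 years

S_s = C_α·H/(1+e_p)·log₁₀(t₂/t₁) ⇒ log₁₀(t₂/t₁) = S_s·(1+e_p)/(C_α·H).
log₁₀(t₂/t₁) = 0.033 × (1+1.07) / (0.011×4.1) = 1.515
t₂ = t₁ × 10^1.515 = 3 × 32.71 = 98.12 years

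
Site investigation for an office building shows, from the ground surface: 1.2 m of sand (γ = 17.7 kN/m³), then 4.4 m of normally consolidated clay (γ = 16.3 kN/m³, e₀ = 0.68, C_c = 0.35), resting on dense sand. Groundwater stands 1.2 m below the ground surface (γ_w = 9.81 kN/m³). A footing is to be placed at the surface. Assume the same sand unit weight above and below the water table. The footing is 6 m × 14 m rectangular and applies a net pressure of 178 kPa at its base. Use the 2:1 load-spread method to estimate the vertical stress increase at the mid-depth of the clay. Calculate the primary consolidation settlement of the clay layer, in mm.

Mid-depth of clay below the ground surface: z = 1.2 + 4.4/2 = 3.4 m.
Total vertical stress at mid-clay: σ_v = 17.7×1.2 + 16.3×2.2 = 57.1 kPa.
Pore pressure: u = 9.81×(3.4 − 1.2) = 21.582 kPa.
Initial effective stress: σ'_0 = σ_v − u = 57.1 − 21.582 = 35.518 kPa.
Stress increase at mid-clay by the 2:1 spreading method:
Δσ = qBL/((B+z)(L+z)) = 178×6×14/((6+3.4)(14+3.4)) = 91.416 kPa
Final effective stress: σ'_f = σ'_0 + Δσ = 35.518 + 91.416 = 126.93 kPa.
Normally consolidated clay, so the full stress increment lies on the virgin compression line:
S_c = C_c·H/(1+e₀)·log₁₀(σ'_f/σ'_0) = 0.35×4.4/(1+0.68)×log₁₀(126.93/35.518)
    = 0.91667 × 0.55312 = 0.507 m

S_c ≈ 507 mm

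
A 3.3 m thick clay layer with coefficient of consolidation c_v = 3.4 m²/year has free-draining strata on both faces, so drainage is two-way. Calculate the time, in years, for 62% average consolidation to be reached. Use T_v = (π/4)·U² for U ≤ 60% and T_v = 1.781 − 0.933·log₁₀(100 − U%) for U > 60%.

Drainage path length: H_d = H/2 = 1.65 m (double drainage).
U > 60%: T_v = 1.781 − 0.933·log₁₀(100 − 62) = 0.30706.
t = T_v·H_d²/c_v = 0.30706×1.65²/3.4 = 0.2459 years.

t ≈ 0.246 years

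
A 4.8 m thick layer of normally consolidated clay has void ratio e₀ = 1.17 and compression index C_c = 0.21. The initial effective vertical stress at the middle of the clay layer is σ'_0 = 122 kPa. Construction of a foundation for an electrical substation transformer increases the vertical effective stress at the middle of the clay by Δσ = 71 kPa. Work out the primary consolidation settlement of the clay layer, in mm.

Final effective stress: σ'_f = σ'_0 + Δσ = 122 + 71 = 193 kPa.
Normally consolidated clay, so the full stress increment lies on the virgin compression line:
S_c = C_c·H/(1+e₀)·log₁₀(σ'_f/σ'_0) = 0.21×4.8/(1+1.17)×log₁₀(193/122)
    = 0.46452 × 0.1992 = 0.09253 m

S_c ≈ 92.5 mm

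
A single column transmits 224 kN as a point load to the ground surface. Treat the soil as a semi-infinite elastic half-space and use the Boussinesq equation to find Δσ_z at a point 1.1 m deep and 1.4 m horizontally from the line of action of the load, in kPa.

Boussinesq vertical stress below a point load on an elastic half-space:
Δσ_z = 3P/(2πz²) · [1 + (r/z)²]^(−5/2)
r/z = 1.4/1.1 = 1.2727; [1+(r/z)²]^(−5/2) = 0.090015.
Δσ_z = 3×224/(2π×1.1²) × 0.090015 = 88.39 × 0.090015 = 7.956 kPa

Δσ_z ≈ 7.96 kPa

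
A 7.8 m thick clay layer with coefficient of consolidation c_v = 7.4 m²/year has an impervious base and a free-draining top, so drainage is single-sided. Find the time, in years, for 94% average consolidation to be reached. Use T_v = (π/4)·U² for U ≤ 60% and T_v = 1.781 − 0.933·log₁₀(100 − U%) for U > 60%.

Drainage path length: H_d = H = 7.8 m (single drainage).
U > 60%: T_v = 1.781 − 0.933·log₁₀(100 − 94) = 1.055.
t = T_v·H_d²/c_v = 1.055×7.8²/7.4 = 8.674 years.

t ≈ 8.67 years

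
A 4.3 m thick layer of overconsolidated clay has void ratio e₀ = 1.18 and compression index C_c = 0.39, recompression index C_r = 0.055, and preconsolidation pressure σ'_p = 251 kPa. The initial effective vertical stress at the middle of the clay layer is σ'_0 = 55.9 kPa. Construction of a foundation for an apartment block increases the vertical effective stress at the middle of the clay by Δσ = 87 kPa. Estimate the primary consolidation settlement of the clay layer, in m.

Final effective stress: σ'_f = 55.9 + 87 = 142.9 kPa.
σ'_f = 142.9 ≤ σ'_p = 251 kPa, so the clay remains overconsolidated and only the recompression index applies:
S_c = C_r·H/(1+e₀)·log₁₀(σ'_f/σ'_0) = 0.055×4.3/2.18×log₁₀(142.9/55.9)
    = 0.10849 × 0.40762 = 0.04422 m

S_c ≈ 0.0442 m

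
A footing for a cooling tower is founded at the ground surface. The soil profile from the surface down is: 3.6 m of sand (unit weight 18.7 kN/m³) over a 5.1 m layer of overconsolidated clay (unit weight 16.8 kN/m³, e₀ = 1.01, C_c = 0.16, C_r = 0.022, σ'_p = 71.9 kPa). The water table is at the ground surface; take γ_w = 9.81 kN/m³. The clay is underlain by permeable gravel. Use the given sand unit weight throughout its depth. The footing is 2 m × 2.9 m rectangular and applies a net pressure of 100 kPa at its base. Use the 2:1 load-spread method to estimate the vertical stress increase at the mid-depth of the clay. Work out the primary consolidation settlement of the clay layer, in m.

S_c ≈ 0.00355 m

Mid-depth of clay below the ground surface: z = 3.6 + 5.1/2 = 6.15 m.
Total vertical stress at mid-clay: σ_v = 18.7×3.6 + 16.8×2.55 = 110.16 kPa.
Pore pressure: u = 9.81×(6.15 − 0) = 60.332 kPa.
Initial effective stress: σ'_0 = σ_v − u = 110.16 − 60.332 = 49.828 kPa.
Stress increase at mid-clay by the 2:1 spreading method:
Δσ = qBL/((B+z)(L+z)) = 100×2×2.9/((2+6.15)(2.9+6.15)) = 7.8636 kPa
Final effective stress: σ'_f = 49.828 + 7.8636 = 57.692 kPa.
σ'_f = 57.692 ≤ σ'_p = 71.9 kPa, so the clay remains overconsolidated and only the recompression index applies:
S_c = C_r·H/(1+e₀)·log₁₀(σ'_f/σ'_0) = 0.022×5.1/2.01×log₁₀(57.692/49.828)
    = 0.055821 × 0.063642 = 0.003553 m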